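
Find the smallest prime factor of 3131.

31

3131 is odd.
Digit sum 8, not divisible by 3.
Ends in 1: not divisible by 5.
7: 3131 = 7·447 + 2
11: 3131 = 11·284 + 7
13: 3131 = 13·240 + 11
17: 3131 = 17·184 + 3
19: 3131 = 19·164 + 15
23: 3131 = 23·136 + 3
29: 3131 = 29·107 + 28
31: 3131 = 31·101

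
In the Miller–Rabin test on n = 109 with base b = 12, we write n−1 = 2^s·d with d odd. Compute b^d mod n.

108

109 − 1 = 108 = 2^2 · 27, so d = 27.
12^1 ≡ 12 (mod 109)
12^2 ≡ 12^2 = 144 ≡ 35 (mod 109)
12^4 ≡ 35^2 = 1225 ≡ 26 (mod 109)
12^8 ≡ 26^2 = 676 ≡ 22 (mod 109)
12^16 ≡ 22^2 = 484 ≡ 48 (mod 109)
27 = 16 + 8 + 2 + 1 in binary powers of 2.
So 12^27 ≡ 48 · 22 · 35 · 12 ≡ 108 (mod 109).
Since 12^d ≡ 108 (mod 109), base 12 does not prove 109 composite.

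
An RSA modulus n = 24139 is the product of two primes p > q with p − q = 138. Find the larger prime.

Since p = q + 138, we have 24139 = q(q + 138), so q² + 138q − 24139 = 0.
Discriminant: 138² + 4·24139 = 19044 + 96556 = 115600; √115600 = 340.
q = (−138 + 340)/2 = 101, and p = q + 138 = 239.
Check: 101 · 239 = 24139.

239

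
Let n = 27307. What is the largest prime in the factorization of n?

83

27307 = 7 · 3901
3901 = 47 · 83
83 is prime.
So 27307 = 7 · 47 · 83; the largest prime factor is 83.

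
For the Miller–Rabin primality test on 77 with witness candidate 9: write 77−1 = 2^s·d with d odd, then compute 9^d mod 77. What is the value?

16

77 − 1 = 76 = 2^2 · 19, so d = 19.
9^1 ≡ 9 (mod 77)
9^2 ≡ 9^2 = 81 ≡ 4 (mod 77)
9^4 ≡ 4^2 = 16 ≡ 16 (mod 77)
9^8 ≡ 16^2 = 256 ≡ 25 (mod 77)
9^16 ≡ 25^2 = 625 ≡ 9 (mod 77)
19 = 16 + 2 + 1 in binary powers of 2.
So 9^19 ≡ 9 · 4 · 9 ≡ 16 (mod 77).
Squaring chain: 16 → 25; never reaches −1, so base 9 is a Miller–Rabin witness that 77 is composite.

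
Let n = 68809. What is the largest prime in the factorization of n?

79

68809 = 13 · 5293
5293 = 67 · 79
79 is prime.
So 68809 = 13 · 67 · 79; the largest prime factor is 79.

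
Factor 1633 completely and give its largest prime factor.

71

1633 = 23 · 71
71 is prime.
So 1633 = 23 · 71; the largest prime factor is 71.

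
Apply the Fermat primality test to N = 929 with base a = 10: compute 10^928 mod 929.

10^1 ≡ 10 (mod 929)
10^2 ≡ 10^2 = 100 ≡ 100 (mod 929)
10^4 ≡ 100^2 = 10000 ≡ 710 (mod 929)
10^8 ≡ 710^2 = 504100 ≡ 582 (mod 929)
10^16 ≡ 582^2 = 338724 ≡ 568 (mod 929)
10^32 ≡ 568^2 = 322624 ≡ 261 (mod 929)
10^64 ≡ 261^2 = 68121 ≡ 304 (mod 929)
10^128 ≡ 304^2 = 92416 ≡ 445 (mod 929)
10^256 ≡ 445^2 = 198025 ≡ 148 (mod 929)
10^512 ≡ 148^2 = 21904 ≡ 537 (mod 929)
928 = 512 + 256 + 128 + 32 in binary powers of 2.
So 10^928 ≡ 537 · 148 · 445 · 261 ≡ 1 (mod 929).
Since the result is 1, base 10 gives no evidence that 929 is composite.

1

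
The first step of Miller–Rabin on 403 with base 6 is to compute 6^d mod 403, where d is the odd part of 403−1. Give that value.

403 − 1 = 402 = 2^1 · 201, so d = 201.
6^1 ≡ 6 (mod 403)
6^2 ≡ 6^2 = 36 ≡ 36 (mod 403)
6^4 ≡ 36^2 = 1296 ≡ 87 (mod 403)
6^8 ≡ 87^2 = 7569 ≡ 315 (mod 403)
6^16 ≡ 315^2 = 99225 ≡ 87 (mod 403)
6^32 ≡ 87^2 = 7569 ≡ 315 (mod 403)
6^64 ≡ 315^2 = 99225 ≡ 87 (mod 403)
6^128 ≡ 87^2 = 7569 ≡ 315 (mod 403)
201 = 128 + 64 + 8 + 1 in binary powers of 2.
So 6^201 ≡ 315 · 87 · 315 · 6 ≡ 278 (mod 403).
Squaring chain: 278; never reaches −1, so base 6 is a Miller–Rabin witness that 403 is composite.

278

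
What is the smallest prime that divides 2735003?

37

2735003 is odd.
Digit sum 20, not divisible by 3.
Ends in 3: not divisible by 5.
7: 2735003 = 7·390714 + 5
11: 2735003 = 11·248636 + 7
13: 2735003 = 13·210384 + 11
17: 2735003 = 17·160882 + 9
19: 2735003 = 19·143947 + 10
23: 2735003 = 23·118913 + 4
29: 2735003 = 29·94310 + 13
31: 2735003 = 31·88225 + 28
37: 2735003 = 37·73919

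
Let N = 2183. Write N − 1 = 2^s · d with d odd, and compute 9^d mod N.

1302

2183 − 1 = 2182 = 2^1 · 1091, so d = 1091.
9^1 ≡ 9 (mod 2183)
9^2 ≡ 9^2 = 81 ≡ 81 (mod 2183)
9^4 ≡ 81^2 = 6561 ≡ 12 (mod 2183)
9^8 ≡ 12^2 = 144 ≡ 144 (mod 2183)
9^16 ≡ 144^2 = 20736 ≡ 1089 (mod 2183)
9^32 ≡ 1089^2 = 1185921 ≡ 552 (mod 2183)
9^64 ≡ 552^2 = 304704 ≡ 1267 (mod 2183)
9^128 ≡ 1267^2 = 1605289 ≡ 784 (mod 2183)
9^256 ≡ 784^2 = 614656 ≡ 1233 (mod 2183)
9^512 ≡ 1233^2 = 1520289 ≡ 921 (mod 2183)
9^1024 ≡ 921^2 = 848241 ≡ 1237 (mod 2183)
1091 = 1024 + 64 + 2 + 1 in binary powers of 2.
So 9^1091 ≡ 1237 · 1267 · 81 · 9 ≡ 1302 (mod 2183).
Squaring chain: 1302; never reaches −1, so base 9 is a Miller–Rabin witness that 2183 is composite.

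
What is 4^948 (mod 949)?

794

4^1 ≡ 4 (mod 949)
4^2 ≡ 4^2 = 16 ≡ 16 (mod 949)
4^4 ≡ 16^2 = 256 ≡ 256 (mod 949)
4^8 ≡ 256^2 = 65536 ≡ 55 (mod 949)
4^16 ≡ 55^2 = 3025 ≡ 178 (mod 949)
4^32 ≡ 178^2 = 31684 ≡ 367 (mod 949)
4^64 ≡ 367^2 = 134689 ≡ 880 (mod 949)
4^128 ≡ 880^2 = 774400 ≡ 16 (mod 949)
4^256 ≡ 16^2 = 256 ≡ 256 (mod 949)
4^512 ≡ 256^2 = 65536 ≡ 55 (mod 949)
948 = 512 + 256 + 128 + 32 + 16 + 4 in binary powers of 2.
So 4^948 ≡ 55 · 256 · 16 · 367 · 178 · 256 ≡ 794 (mod 949).
Since 794 ≠ 1, base 4 is a Fermat witness: 949 is composite.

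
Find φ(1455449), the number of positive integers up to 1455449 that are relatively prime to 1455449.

Factor: 1455449 = 47 · 173 · 179.
φ(1455449) = (47−1) · (173−1) · (179−1) = 46 · 172 · 178 = 1408336.

1408336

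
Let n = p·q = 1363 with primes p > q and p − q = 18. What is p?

47

Since p = q + 18, we have 1363 = q(q + 18), so q² + 18q − 1363 = 0.
Discriminant: 18² + 4·1363 = 324 + 5452 = 5776; √5776 = 76.
q = (−18 + 76)/2 = 29, and p = q + 18 = 47.
Check: 29 · 47 = 1363.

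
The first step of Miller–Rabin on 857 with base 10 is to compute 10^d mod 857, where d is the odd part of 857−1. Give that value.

506

857 − 1 = 856 = 2^3 · 107, so d = 107.
10^1 ≡ 10 (mod 857)
10^2 ≡ 10^2 = 100 ≡ 100 (mod 857)
10^4 ≡ 100^2 = 10000 ≡ 573 (mod 857)
10^8 ≡ 573^2 = 328329 ≡ 98 (mod 857)
10^16 ≡ 98^2 = 9604 ≡ 177 (mod 857)
10^32 ≡ 177^2 = 31329 ≡ 477 (mod 857)
10^64 ≡ 477^2 = 227529 ≡ 424 (mod 857)
107 = 64 + 32 + 8 + 2 + 1 in binary powers of 2.
So 10^107 ≡ 424 · 477 · 98 · 100 · 10 ≡ 506 (mod 857).
Squaring chain: 506 → 650 → 856; reaches −1, so base 10 does not prove 857 composite.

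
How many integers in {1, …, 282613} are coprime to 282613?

Factor: 282613 = 41 · 61 · 113.
φ(282613) = (41−1) · (61−1) · (113−1) = 40 · 60 · 112 = 268800.

268800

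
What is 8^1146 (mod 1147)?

8^1 ≡ 8 (mod 1147)
8^2 ≡ 8^2 = 64 ≡ 64 (mod 1147)
8^4 ≡ 64^2 = 4096 ≡ 655 (mod 1147)
8^8 ≡ 655^2 = 429025 ≡ 47 (mod 1147)
8^16 ≡ 47^2 = 2209 ≡ 1062 (mod 1147)
8^32 ≡ 1062^2 = 1127844 ≡ 343 (mod 1147)
8^64 ≡ 343^2 = 117649 ≡ 655 (mod 1147)
8^128 ≡ 655^2 = 429025 ≡ 47 (mod 1147)
8^256 ≡ 47^2 = 2209 ≡ 1062 (mod 1147)
8^512 ≡ 1062^2 = 1127844 ≡ 343 (mod 1147)
8^1024 ≡ 343^2 = 117649 ≡ 655 (mod 1147)
1146 = 1024 + 64 + 32 + 16 + 8 + 2 in binary powers of 2.
So 8^1146 ≡ 655 · 655 · 343 · 1062 · 47 · 64 ≡ 628 (mod 1147).
Since 628 ≠ 1, base 8 is a Fermat witness: 1147 is composite.

628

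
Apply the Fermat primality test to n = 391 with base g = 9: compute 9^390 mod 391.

9^1 ≡ 9 (mod 391)
9^2 ≡ 9^2 = 81 ≡ 81 (mod 391)
9^4 ≡ 81^2 = 6561 ≡ 305 (mod 391)
9^8 ≡ 305^2 = 93025 ≡ 358 (mod 391)
9^16 ≡ 358^2 = 128164 ≡ 307 (mod 391)
9^32 ≡ 307^2 = 94249 ≡ 18 (mod 391)
9^64 ≡ 18^2 = 324 ≡ 324 (mod 391)
9^128 ≡ 324^2 = 104976 ≡ 188 (mod 391)
9^256 ≡ 188^2 = 35344 ≡ 154 (mod 391)
390 = 256 + 128 + 4 + 2 in binary powers of 2.
So 9^390 ≡ 154 · 188 · 305 · 81 ≡ 123 (mod 391).
Since 123 ≠ 1, base 9 is a Fermat witness: 391 is composite.

123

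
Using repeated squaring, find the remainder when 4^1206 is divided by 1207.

577

4^1 ≡ 4 (mod 1207)
4^2 ≡ 4^2 = 16 ≡ 16 (mod 1207)
4^4 ≡ 16^2 = 256 ≡ 256 (mod 1207)
4^8 ≡ 256^2 = 65536 ≡ 358 (mod 1207)
4^16 ≡ 358^2 = 128164 ≡ 222 (mod 1207)
4^32 ≡ 222^2 = 49284 ≡ 1004 (mod 1207)
4^64 ≡ 1004^2 = 1008016 ≡ 171 (mod 1207)
4^128 ≡ 171^2 = 29241 ≡ 273 (mod 1207)
4^256 ≡ 273^2 = 74529 ≡ 902 (mod 1207)
4^512 ≡ 902^2 = 813604 ≡ 86 (mod 1207)
4^1024 ≡ 86^2 = 7396 ≡ 154 (mod 1207)
1206 = 1024 + 128 + 32 + 16 + 4 + 2 in binary powers of 2.
So 4^1206 ≡ 154 · 273 · 1004 · 222 · 256 · 16 ≡ 577 (mod 1207).
Since 577 ≠ 1, base 4 is a Fermat witness: 1207 is composite.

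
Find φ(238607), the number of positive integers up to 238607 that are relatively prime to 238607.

Factor: 238607 = 31 · 43 · 179.
φ(238607) = (31−1) · (43−1) · (179−1) = 30 · 42 · 178 = 224280.

224280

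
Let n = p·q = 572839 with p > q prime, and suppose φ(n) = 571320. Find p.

829

φ(n) = (p−1)(q−1) = n − (p+q) + 1, so p + q = 572839 − 571320 + 1 = 1520.
p and q are the roots of t² − 1520t + 572839 = 0.
Discriminant: 1520² − 4·572839 = 2310400 − 2291356 = 19044; √19044 = 138.
q = (1520 − 138)/2 = 691, p = (1520 + 138)/2 = 829.
Check: 691 · 829 = 572839.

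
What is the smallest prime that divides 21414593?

21414593 is odd.
Digit sum 29, not divisible by 3.
Ends in 3: not divisible by 5.
7: 21414593 = 7·3059227 + 4
11: 21414593 = 11·1946781 + 2
13: 21414593 = 13·1647276 + 5
17: 21414593 = 17·1259681 + 16
19: 21414593 = 19·1127083 + 16
23: 21414593 = 23·931069 + 6
29: 21414593 = 29·738434 + 7
31: 21414593 = 31·690793 + 10
37: 21414593 = 37·578772 + 29
41: 21414593 = 41·522307 + 6
43: 21414593 = 43·498013 + 34
47: 21414593 = 47·455629 + 30
53: 21414593 = 53·404048 + 49
59: 21414593 = 59·362959 + 12
61: 21414593 = 61·351058 + 55
67: 21414593 = 67·319620 + 53
71: 21414593 = 71·301613 + 70
73: 21414593 = 73·293350 + 43
79: 21414593 = 79·271070 + 63
83: 21414593 = 83·258007 + 12
89: 21414593 = 89·240613 + 36
97: 21414593 = 97·220769

97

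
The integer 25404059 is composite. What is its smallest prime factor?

83

25404059 is odd.
Digit sum 29, not divisible by 3.
Ends in 9: not divisible by 5.
7: 25404059 = 7·3629151 + 2
11: 25404059 = 11·2309459 + 10
13: 25404059 = 13·1954158 + 5
17: 25404059 = 17·1494356 + 7
19: 25404059 = 19·1337055 + 14
23: 25404059 = 23·1104524 + 7
29: 25404059 = 29·876002 + 1
31: 25404059 = 31·819485 + 24
37: 25404059 = 37·686596 + 7
41: 25404059 = 41·619611 + 8
43: 25404059 = 43·590792 + 3
47: 25404059 = 47·540511 + 42
53: 25404059 = 53·479321 + 46
59: 25404059 = 59·430577 + 16
61: 25404059 = 61·416459 + 60
67: 25404059 = 67·379165 + 4
71: 25404059 = 71·357803 + 46
73: 25404059 = 73·348000 + 59
79: 25404059 = 79·321570 + 29
83: 25404059 = 83·306073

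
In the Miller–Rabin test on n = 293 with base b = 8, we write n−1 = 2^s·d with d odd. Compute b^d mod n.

293 − 1 = 292 = 2^2 · 73, so d = 73.
8^1 ≡ 8 (mod 293)
8^2 ≡ 8^2 = 64 ≡ 64 (mod 293)
8^4 ≡ 64^2 = 4096 ≡ 287 (mod 293)
8^8 ≡ 287^2 = 82369 ≡ 36 (mod 293)
8^16 ≡ 36^2 = 1296 ≡ 124 (mod 293)
8^32 ≡ 124^2 = 15376 ≡ 140 (mod 293)
8^64 ≡ 140^2 = 19600 ≡ 262 (mod 293)
73 = 64 + 8 + 1 in binary powers of 2.
So 8^73 ≡ 262 · 36 · 8 ≡ 155 (mod 293).
Squaring chain: 155 → 292; reaches −1, so base 8 does not prove 293 composite.

155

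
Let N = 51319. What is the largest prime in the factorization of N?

73

51319 = 19 · 2701
2701 = 37 · 73
73 is prime.
So 51319 = 19 · 37 · 73; the largest prime factor is 73.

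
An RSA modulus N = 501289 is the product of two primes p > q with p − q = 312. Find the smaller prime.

569

Since p = q + 312, we have 501289 = q(q + 312), so q² + 312q − 501289 = 0.
Discriminant: 312² + 4·501289 = 97344 + 2005156 = 2102500; √2102500 = 1450.
q = (−312 + 1450)/2 = 569, and p = q + 312 = 881.
Check: 569 · 881 = 501289.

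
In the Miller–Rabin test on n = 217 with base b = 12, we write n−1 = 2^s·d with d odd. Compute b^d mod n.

217 − 1 = 216 = 2^3 · 27, so d = 27.
12^1 ≡ 12 (mod 217)
12^2 ≡ 12^2 = 144 ≡ 144 (mod 217)
12^4 ≡ 144^2 = 20736 ≡ 121 (mod 217)
12^8 ≡ 121^2 = 14641 ≡ 102 (mod 217)
12^16 ≡ 102^2 = 10404 ≡ 205 (mod 217)
27 = 16 + 8 + 2 + 1 in binary powers of 2.
So 12^27 ≡ 205 · 102 · 144 · 12 ≡ 27 (mod 217).
Squaring chain: 27 → 78 → 8; never reaches −1, so base 12 is a Miller–Rabin witness that 217 is composite.

27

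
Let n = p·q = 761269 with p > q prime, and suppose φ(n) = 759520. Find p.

φ(n) = (p−1)(q−1) = n − (p+q) + 1, so p + q = 761269 − 759520 + 1 = 1750.
p and q are the roots of t² − 1750t + 761269 = 0.
Discriminant: 1750² − 4·761269 = 3062500 − 3045076 = 17424; √17424 = 132.
q = (1750 − 132)/2 = 809, p = (1750 + 132)/2 = 941.
Check: 809 · 941 = 761269.

941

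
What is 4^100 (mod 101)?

4^1 ≡ 4 (mod 101)
4^2 ≡ 4^2 = 16 ≡ 16 (mod 101)
4^4 ≡ 16^2 = 256 ≡ 54 (mod 101)
4^8 ≡ 54^2 = 2916 ≡ 88 (mod 101)
4^16 ≡ 88^2 = 7744 ≡ 68 (mod 101)
4^32 ≡ 68^2 = 4624 ≡ 79 (mod 101)
4^64 ≡ 79^2 = 6241 ≡ 80 (mod 101)
100 = 64 + 32 + 4 in binary powers of 2.
So 4^100 ≡ 80 · 79 · 54 ≡ 1 (mod 101).
Since the result is 1, base 4 gives no evidence that 101 is composite.

1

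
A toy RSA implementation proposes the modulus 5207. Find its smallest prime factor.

41

5207 is odd.
Digit sum 14, not divisible by 3.
Ends in 7: not divisible by 5.
7: 5207 = 7·743 + 6
11: 5207 = 11·473 + 4
13: 5207 = 13·400 + 7
17: 5207 = 17·306 + 5
19: 5207 = 19·274 + 1
23: 5207 = 23·226 + 9
29: 5207 = 29·179 + 16
31: 5207 = 31·167 + 30
37: 5207 = 37·140 + 27
41: 5207 = 41·127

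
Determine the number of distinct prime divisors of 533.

533 = 13 · 41
533 = 13 · 41, which has 2 distinct prime factors.

2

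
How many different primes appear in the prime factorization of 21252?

21252 = 2^2 · 5313
5313 = 3 · 1771
1771 = 7 · 253
253 = 11 · 23
21252 = 2^2 · 3 · 7 · 11 · 23, which has 5 distinct prime factors.

5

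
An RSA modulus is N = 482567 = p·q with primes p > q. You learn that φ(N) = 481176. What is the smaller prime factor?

653

φ(n) = (p−1)(q−1) = n − (p+q) + 1, so p + q = 482567 − 481176 + 1 = 1392.
p and q are the roots of t² − 1392t + 482567 = 0.
Discriminant: 1392² − 4·482567 = 1937664 − 1930268 = 7396; √7396 = 86.
q = (1392 − 86)/2 = 653, p = (1392 + 86)/2 = 739.
Check: 653 · 739 = 482567.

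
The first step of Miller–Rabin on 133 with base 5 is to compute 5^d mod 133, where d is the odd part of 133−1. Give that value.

133 − 1 = 132 = 2^2 · 33, so d = 33.
5^1 ≡ 5 (mod 133)
5^2 ≡ 5^2 = 25 ≡ 25 (mod 133)
5^4 ≡ 25^2 = 625 ≡ 93 (mod 133)
5^8 ≡ 93^2 = 8649 ≡ 4 (mod 133)
5^16 ≡ 4^2 = 16 ≡ 16 (mod 133)
5^32 ≡ 16^2 = 256 ≡ 123 (mod 133)
33 = 32 + 1 in binary powers of 2.
So 5^33 ≡ 123 · 5 ≡ 83 (mod 133).
Squaring chain: 83 → 106; never reaches −1, so base 5 is a Miller–Rabin witness that 133 is composite.

83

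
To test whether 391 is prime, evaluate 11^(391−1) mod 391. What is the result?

110

11^1 ≡ 11 (mod 391)
11^2 ≡ 11^2 = 121 ≡ 121 (mod 391)
11^4 ≡ 121^2 = 14641 ≡ 174 (mod 391)
11^8 ≡ 174^2 = 30276 ≡ 169 (mod 391)
11^16 ≡ 169^2 = 28561 ≡ 18 (mod 391)
11^32 ≡ 18^2 = 324 ≡ 324 (mod 391)
11^64 ≡ 324^2 = 104976 ≡ 188 (mod 391)
11^128 ≡ 188^2 = 35344 ≡ 154 (mod 391)
11^256 ≡ 154^2 = 23716 ≡ 256 (mod 391)
390 = 256 + 128 + 4 + 2 in binary powers of 2.
So 11^390 ≡ 256 · 154 · 174 · 121 ≡ 110 (mod 391).
Since 110 ≠ 1, base 11 is a Fermat witness: 391 is composite.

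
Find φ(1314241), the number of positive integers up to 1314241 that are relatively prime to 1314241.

1272960

Factor: 1314241 = 53 · 137 · 181.
φ(1314241) = (53−1) · (137−1) · (181−1) = 52 · 136 · 180 = 1272960.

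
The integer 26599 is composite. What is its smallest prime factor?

67

26599 is odd.
Digit sum 31, not divisible by 3.
Ends in 9: not divisible by 5.
7: 26599 = 7·3799 + 6
11: 26599 = 11·2418 + 1
13: 26599 = 13·2046 + 1
17: 26599 = 17·1564 + 11
19: 26599 = 19·1399 + 18
23: 26599 = 23·1156 + 11
29: 26599 = 29·917 + 6
31: 26599 = 31·858 + 1
37: 26599 = 37·718 + 33
41: 26599 = 41·648 + 31
43: 26599 = 43·618 + 25
47: 26599 = 47·565 + 44
53: 26599 = 53·501 + 46
59: 26599 = 59·450 + 49
61: 26599 = 61·436 + 3
67: 26599 = 67·397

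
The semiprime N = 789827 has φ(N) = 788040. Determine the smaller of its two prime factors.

φ(n) = (p−1)(q−1) = n − (p+q) + 1, so p + q = 789827 − 788040 + 1 = 1788.
p and q are the roots of t² − 1788t + 789827 = 0.
Discriminant: 1788² − 4·789827 = 3196944 − 3159308 = 37636; √37636 = 194.
q = (1788 − 194)/2 = 797, p = (1788 + 194)/2 = 991.
Check: 797 · 991 = 789827.

797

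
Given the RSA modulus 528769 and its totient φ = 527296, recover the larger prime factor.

857

φ(n) = (p−1)(q−1) = n − (p+q) + 1, so p + q = 528769 − 527296 + 1 = 1474.
p and q are the roots of t² − 1474t + 528769 = 0.
Discriminant: 1474² − 4·528769 = 2172676 − 2115076 = 57600; √57600 = 240.
q = (1474 − 240)/2 = 617, p = (1474 + 240)/2 = 857.
Check: 617 · 857 = 528769.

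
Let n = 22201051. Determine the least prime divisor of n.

59

22201051 is odd.
Digit sum 13, not divisible by 3.
Ends in 1: not divisible by 5.
7: 22201051 = 7·3171578 + 5
11: 22201051 = 11·2018277 + 4
13: 22201051 = 13·1707773 + 2
17: 22201051 = 17·1305944 + 3
19: 22201051 = 19·1168476 + 7
23: 22201051 = 23·965263 + 2
29: 22201051 = 29·765553 + 14
31: 22201051 = 31·716162 + 29
37: 22201051 = 37·600028 + 15
41: 22201051 = 41·541489 + 2
43: 22201051 = 43·516303 + 22
47: 22201051 = 47·472362 + 37
53: 22201051 = 53·418887 + 40
59: 22201051 = 59·376289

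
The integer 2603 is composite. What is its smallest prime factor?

2603 is odd.
Digit sum 11, not divisible by 3.
Ends in 3: not divisible by 5.
7: 2603 = 7·371 + 6
11: 2603 = 11·236 + 7
13: 2603 = 13·200 + 3
17: 2603 = 17·153 + 2
19: 2603 = 19·137

19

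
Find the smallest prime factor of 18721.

18721 is odd.
Digit sum 19, not divisible by 3.
Ends in 1: not divisible by 5.
7: 18721 = 7·2674 + 3
11: 18721 = 11·1701 + 10
13: 18721 = 13·1440 + 1
17: 18721 = 17·1101 + 4
19: 18721 = 19·985 + 6
23: 18721 = 23·813 + 22
29: 18721 = 29·645 + 16
31: 18721 = 31·603 + 28
37: 18721 = 37·505 + 36
41: 18721 = 41·456 + 25
43: 18721 = 43·435 + 16
47: 18721 = 47·398 + 15
53: 18721 = 53·353 + 12
59: 18721 = 59·317 + 18
61: 18721 = 61·306 + 55
67: 18721 = 67·279 + 28
71: 18721 = 71·263 + 48
73: 18721 = 73·256 + 33
79: 18721 = 79·236 + 77
83: 18721 = 83·225 + 46
89: 18721 = 89·210 + 31
97: 18721 = 97·193

97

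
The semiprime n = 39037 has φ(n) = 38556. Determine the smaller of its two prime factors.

103

φ(n) = (p−1)(q−1) = n − (p+q) + 1, so p + q = 39037 − 38556 + 1 = 482.
p and q are the roots of t² − 482t + 39037 = 0.
Discriminant: 482² − 4·39037 = 232324 − 156148 = 76176; √76176 = 276.
q = (482 − 276)/2 = 103, p = (482 + 276)/2 = 379.
Check: 103 · 379 = 39037.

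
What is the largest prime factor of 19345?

73

19345 = 5 · 3869
3869 = 53 · 73
73 is prime.
So 19345 = 5 · 53 · 73; the largest prime factor is 73.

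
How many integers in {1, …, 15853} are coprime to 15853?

15580

Factor: 15853 = 83 · 191.
φ(15853) = (83−1) · (191−1) = 82 · 190 = 15580.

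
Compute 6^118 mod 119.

6^1 ≡ 6 (mod 119)
6^2 ≡ 6^2 = 36 ≡ 36 (mod 119)
6^4 ≡ 36^2 = 1296 ≡ 106 (mod 119)
6^8 ≡ 106^2 = 11236 ≡ 50 (mod 119)
6^16 ≡ 50^2 = 2500 ≡ 1 (mod 119)
6^32 ≡ 1^2 = 1 ≡ 1 (mod 119)
6^64 ≡ 1^2 = 1 ≡ 1 (mod 119)
118 = 64 + 32 + 16 + 4 + 2 in binary powers of 2.
So 6^118 ≡ 1 · 1 · 1 · 106 · 36 ≡ 8 (mod 119).
Since 8 ≠ 1, base 6 is a Fermat witness: 119 is composite.

8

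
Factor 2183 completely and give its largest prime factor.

2183 = 37 · 59
59 is prime.
So 2183 = 37 · 59; the largest prime factor is 59.

59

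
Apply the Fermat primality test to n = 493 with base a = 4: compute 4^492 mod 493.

103

4^1 ≡ 4 (mod 493)
4^2 ≡ 4^2 = 16 ≡ 16 (mod 493)
4^4 ≡ 16^2 = 256 ≡ 256 (mod 493)
4^8 ≡ 256^2 = 65536 ≡ 460 (mod 493)
4^16 ≡ 460^2 = 211600 ≡ 103 (mod 493)
4^32 ≡ 103^2 = 10609 ≡ 256 (mod 493)
4^64 ≡ 256^2 = 65536 ≡ 460 (mod 493)
4^128 ≡ 460^2 = 211600 ≡ 103 (mod 493)
4^256 ≡ 103^2 = 10609 ≡ 256 (mod 493)
492 = 256 + 128 + 64 + 32 + 8 + 4 in binary powers of 2.
So 4^492 ≡ 256 · 103 · 460 · 256 · 460 · 256 ≡ 103 (mod 493).
Since 103 ≠ 1, base 4 is a Fermat witness: 493 is composite.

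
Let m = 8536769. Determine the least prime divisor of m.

8536769 is odd.
Digit sum 44, not divisible by 3.
Ends in 9: not divisible by 5.
7: 8536769 = 7·1219538 + 3
11: 8536769 = 11·776069 + 10
13: 8536769 = 13·656674 + 7
17: 8536769 = 17·502162 + 15
19: 8536769 = 19·449303 + 12
23: 8536769 = 23·371163 + 20
29: 8536769 = 29·294371 + 10
31: 8536769 = 31·275379 + 20
37: 8536769 = 37·230723 + 18
41: 8536769 = 41·208213 + 36
43: 8536769 = 43·198529 + 22
47: 8536769 = 47·181633 + 18
53: 8536769 = 53·161071 + 6
59: 8536769 = 59·144691

59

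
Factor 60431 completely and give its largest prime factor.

60431 = 7 · 8633
8633 = 89 · 97
97 is prime.
So 60431 = 7 · 89 · 97; the largest prime factor is 97.

97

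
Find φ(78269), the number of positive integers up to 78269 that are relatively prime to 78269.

72160

Factor: 78269 = 23 · 41 · 83.
φ(78269) = (23−1) · (41−1) · (83−1) = 22 · 40 · 82 = 72160.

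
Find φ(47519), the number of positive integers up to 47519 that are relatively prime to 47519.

43200

Factor: 47519 = 19 · 41 · 61.
φ(47519) = (19−1) · (41−1) · (61−1) = 18 · 40 · 60 = 43200.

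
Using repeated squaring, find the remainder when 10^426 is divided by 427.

10^1 ≡ 10 (mod 427)
10^2 ≡ 10^2 = 100 ≡ 100 (mod 427)
10^4 ≡ 100^2 = 10000 ≡ 179 (mod 427)
10^8 ≡ 179^2 = 32041 ≡ 16 (mod 427)
10^16 ≡ 16^2 = 256 ≡ 256 (mod 427)
10^32 ≡ 256^2 = 65536 ≡ 205 (mod 427)
10^64 ≡ 205^2 = 42025 ≡ 179 (mod 427)
10^128 ≡ 179^2 = 32041 ≡ 16 (mod 427)
10^256 ≡ 16^2 = 256 ≡ 256 (mod 427)
426 = 256 + 128 + 32 + 8 + 2 in binary powers of 2.
So 10^426 ≡ 256 · 16 · 205 · 16 · 100 ≡ 393 (mod 427).
Since 393 ≠ 1, base 10 is a Fermat witness: 427 is composite.

393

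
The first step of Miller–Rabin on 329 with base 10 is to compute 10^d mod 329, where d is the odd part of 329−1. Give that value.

329 − 1 = 328 = 2^3 · 41, so d = 41.
10^1 ≡ 10 (mod 329)
10^2 ≡ 10^2 = 100 ≡ 100 (mod 329)
10^4 ≡ 100^2 = 10000 ≡ 130 (mod 329)
10^8 ≡ 130^2 = 16900 ≡ 121 (mod 329)
10^16 ≡ 121^2 = 14641 ≡ 165 (mod 329)
10^32 ≡ 165^2 = 27225 ≡ 247 (mod 329)
41 = 32 + 8 + 1 in binary powers of 2.
So 10^41 ≡ 247 · 121 · 10 ≡ 138 (mod 329).
Squaring chain: 138 → 291 → 128; never reaches −1, so base 10 is a Miller–Rabin witness that 329 is composite.

138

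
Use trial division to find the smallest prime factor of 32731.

32731 is odd.
Digit sum 16, not divisible by 3.
Ends in 1: not divisible by 5.
7: 32731 = 7·4675 + 6
11: 32731 = 11·2975 + 6
13: 32731 = 13·2517 + 10
17: 32731 = 17·1925 + 6
19: 32731 = 19·1722 + 13
23: 32731 = 23·1423 + 2
29: 32731 = 29·1128 + 19
31: 32731 = 31·1055 + 26
37: 32731 = 37·884 + 23
41: 32731 = 41·798 + 13
43: 32731 = 43·761 + 8
47: 32731 = 47·696 + 19
53: 32731 = 53·617 + 30
59: 32731 = 59·554 + 45
61: 32731 = 61·536 + 35
67: 32731 = 67·488 + 35
71: 32731 = 71·461

71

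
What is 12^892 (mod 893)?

178

12^1 ≡ 12 (mod 893)
12^2 ≡ 12^2 = 144 ≡ 144 (mod 893)
12^4 ≡ 144^2 = 20736 ≡ 197 (mod 893)
12^8 ≡ 197^2 = 38809 ≡ 410 (mod 893)
12^16 ≡ 410^2 = 168100 ≡ 216 (mod 893)
12^32 ≡ 216^2 = 46656 ≡ 220 (mod 893)
12^64 ≡ 220^2 = 48400 ≡ 178 (mod 893)
12^128 ≡ 178^2 = 31684 ≡ 429 (mod 893)
12^256 ≡ 429^2 = 184041 ≡ 83 (mod 893)
12^512 ≡ 83^2 = 6889 ≡ 638 (mod 893)
892 = 512 + 256 + 64 + 32 + 16 + 8 + 4 in binary powers of 2.
So 12^892 ≡ 638 · 83 · 178 · 220 · 216 · 410 · 197 ≡ 178 (mod 893).
Since 178 ≠ 1, base 12 is a Fermat witness: 893 is composite.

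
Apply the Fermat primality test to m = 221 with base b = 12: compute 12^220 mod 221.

12^1 ≡ 12 (mod 221)
12^2 ≡ 12^2 = 144 ≡ 144 (mod 221)
12^4 ≡ 144^2 = 20736 ≡ 183 (mod 221)
12^8 ≡ 183^2 = 33489 ≡ 118 (mod 221)
12^16 ≡ 118^2 = 13924 ≡ 1 (mod 221)
12^32 ≡ 1^2 = 1 ≡ 1 (mod 221)
12^64 ≡ 1^2 = 1 ≡ 1 (mod 221)
12^128 ≡ 1^2 = 1 ≡ 1 (mod 221)
220 = 128 + 64 + 16 + 8 + 4 in binary powers of 2.
So 12^220 ≡ 1 · 1 · 1 · 118 · 183 ≡ 157 (mod 221).
Since 157 ≠ 1, base 12 is a Fermat witness: 221 is composite.

157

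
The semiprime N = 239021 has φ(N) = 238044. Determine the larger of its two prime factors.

499

φ(n) = (p−1)(q−1) = n − (p+q) + 1, so p + q = 239021 − 238044 + 1 = 978.
p and q are the roots of t² − 978t + 239021 = 0.
Discriminant: 978² − 4·239021 = 956484 − 956084 = 400; √400 = 20.
q = (978 − 20)/2 = 479, p = (978 + 20)/2 = 499.
Check: 479 · 499 = 239021.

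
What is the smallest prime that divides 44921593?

89

44921593 is odd.
Digit sum 37, not divisible by 3.
Ends in 3: not divisible by 5.
7: 44921593 = 7·6417370 + 3
11: 44921593 = 11·4083781 + 2
13: 44921593 = 13·3455507 + 2
17: 44921593 = 17·2642446 + 11
19: 44921593 = 19·2364294 + 7
23: 44921593 = 23·1953112 + 17
29: 44921593 = 29·1549020 + 13
31: 44921593 = 31·1449083 + 20
37: 44921593 = 37·1214097 + 4
41: 44921593 = 41·1095648 + 25
43: 44921593 = 43·1044688 + 9
47: 44921593 = 47·955778 + 27
53: 44921593 = 53·847577 + 12
59: 44921593 = 59·761382 + 55
61: 44921593 = 61·736419 + 34
67: 44921593 = 67·670471 + 36
71: 44921593 = 71·632698 + 35
73: 44921593 = 73·615364 + 21
79: 44921593 = 79·568627 + 60
83: 44921593 = 83·541224 + 1
89: 44921593 = 89·504737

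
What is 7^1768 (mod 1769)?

7^1 ≡ 7 (mod 1769)
7^2 ≡ 7^2 = 49 ≡ 49 (mod 1769)
7^4 ≡ 49^2 = 2401 ≡ 632 (mod 1769)
7^8 ≡ 632^2 = 399424 ≡ 1399 (mod 1769)
7^16 ≡ 1399^2 = 1957201 ≡ 687 (mod 1769)
7^32 ≡ 687^2 = 471969 ≡ 1415 (mod 1769)
7^64 ≡ 1415^2 = 2002225 ≡ 1486 (mod 1769)
7^128 ≡ 1486^2 = 2208196 ≡ 484 (mod 1769)
7^256 ≡ 484^2 = 234256 ≡ 748 (mod 1769)
7^512 ≡ 748^2 = 559504 ≡ 500 (mod 1769)
7^1024 ≡ 500^2 = 250000 ≡ 571 (mod 1769)
1768 = 1024 + 512 + 128 + 64 + 32 + 8 in binary powers of 2.
So 7^1768 ≡ 571 · 500 · 484 · 1486 · 1415 · 1399 ≡ 1154 (mod 1769).
Since 1154 ≠ 1, base 7 is a Fermat witness: 1769 is composite.

1154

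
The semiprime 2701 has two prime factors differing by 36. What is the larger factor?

73

Since p = q + 36, we have 2701 = q(q + 36), so q² + 36q − 2701 = 0.
Discriminant: 36² + 4·2701 = 1296 + 10804 = 12100; √12100 = 110.
q = (−36 + 110)/2 = 37, and p = q + 36 = 73.
Check: 37 · 73 = 2701.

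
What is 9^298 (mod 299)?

9^1 ≡ 9 (mod 299)
9^2 ≡ 9^2 = 81 ≡ 81 (mod 299)
9^4 ≡ 81^2 = 6561 ≡ 282 (mod 299)
9^8 ≡ 282^2 = 79524 ≡ 289 (mod 299)
9^16 ≡ 289^2 = 83521 ≡ 100 (mod 299)
9^32 ≡ 100^2 = 10000 ≡ 133 (mod 299)
9^64 ≡ 133^2 = 17689 ≡ 48 (mod 299)
9^128 ≡ 48^2 = 2304 ≡ 211 (mod 299)
9^256 ≡ 211^2 = 44521 ≡ 269 (mod 299)
298 = 256 + 32 + 8 + 2 in binary powers of 2.
So 9^298 ≡ 269 · 133 · 289 · 81 ≡ 9 (mod 299).
Since 9 ≠ 1, base 9 is a Fermat witness: 299 is composite.

9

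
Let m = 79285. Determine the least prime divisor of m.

5

79285 is odd.
Digit sum 31, not divisible by 3.
Ends in 5: divisible by 5.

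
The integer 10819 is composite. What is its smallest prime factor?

31

10819 is odd.
Digit sum 19, not divisible by 3.
Ends in 9: not divisible by 5.
7: 10819 = 7·1545 + 4
11: 10819 = 11·983 + 6
13: 10819 = 13·832 + 3
17: 10819 = 17·636 + 7
19: 10819 = 19·569 + 8
23: 10819 = 23·470 + 9
29: 10819 = 29·373 + 2
31: 10819 = 31·349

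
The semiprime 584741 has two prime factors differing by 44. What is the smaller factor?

743

Since p = q + 44, we have 584741 = q(q + 44), so q² + 44q − 584741 = 0.
Discriminant: 44² + 4·584741 = 1936 + 2338964 = 2340900; √2340900 = 1530.
q = (−44 + 1530)/2 = 743, and p = q + 44 = 787.
Check: 743 · 787 = 584741.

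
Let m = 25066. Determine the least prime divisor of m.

2

25066 is even: 2 divides it.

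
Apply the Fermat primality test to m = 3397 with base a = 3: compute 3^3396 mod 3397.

3^1 ≡ 3 (mod 3397)
3^2 ≡ 3^2 = 9 ≡ 9 (mod 3397)
3^4 ≡ 9^2 = 81 ≡ 81 (mod 3397)
3^8 ≡ 81^2 = 6561 ≡ 3164 (mod 3397)
3^16 ≡ 3164^2 = 10010896 ≡ 3334 (mod 3397)
3^32 ≡ 3334^2 = 11115556 ≡ 572 (mod 3397)
3^64 ≡ 572^2 = 327184 ≡ 1072 (mod 3397)
3^128 ≡ 1072^2 = 1149184 ≡ 998 (mod 3397)
3^256 ≡ 998^2 = 996004 ≡ 683 (mod 3397)
3^512 ≡ 683^2 = 466489 ≡ 1100 (mod 3397)
3^1024 ≡ 1100^2 = 1210000 ≡ 668 (mod 3397)
3^2048 ≡ 668^2 = 446224 ≡ 1217 (mod 3397)
3396 = 2048 + 1024 + 256 + 64 + 4 in binary powers of 2.
So 3^3396 ≡ 1217 · 668 · 683 · 1072 · 81 ≡ 2343 (mod 3397).
Since 2343 ≠ 1, base 3 is a Fermat witness: 3397 is composite.

2343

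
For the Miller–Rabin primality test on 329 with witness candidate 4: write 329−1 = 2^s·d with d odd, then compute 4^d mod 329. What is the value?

329 − 1 = 328 = 2^3 · 41, so d = 41.
4^1 ≡ 4 (mod 329)
4^2 ≡ 4^2 = 16 ≡ 16 (mod 329)
4^4 ≡ 16^2 = 256 ≡ 256 (mod 329)
4^8 ≡ 256^2 = 65536 ≡ 65 (mod 329)
4^16 ≡ 65^2 = 4225 ≡ 277 (mod 329)
4^32 ≡ 277^2 = 76729 ≡ 72 (mod 329)
41 = 32 + 8 + 1 in binary powers of 2.
So 4^41 ≡ 72 · 65 · 4 ≡ 296 (mod 329).
Squaring chain: 296 → 102 → 205; never reaches −1, so base 4 is a Miller–Rabin witness that 329 is composite.

296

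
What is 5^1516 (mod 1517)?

1513

5^1 ≡ 5 (mod 1517)
5^2 ≡ 5^2 = 25 ≡ 25 (mod 1517)
5^4 ≡ 25^2 = 625 ≡ 625 (mod 1517)
5^8 ≡ 625^2 = 390625 ≡ 756 (mod 1517)
5^16 ≡ 756^2 = 571536 ≡ 1144 (mod 1517)
5^32 ≡ 1144^2 = 1308736 ≡ 1082 (mod 1517)
5^64 ≡ 1082^2 = 1170724 ≡ 1117 (mod 1517)
5^128 ≡ 1117^2 = 1247689 ≡ 715 (mod 1517)
5^256 ≡ 715^2 = 511225 ≡ 1513 (mod 1517)
5^512 ≡ 1513^2 = 2289169 ≡ 16 (mod 1517)
5^1024 ≡ 16^2 = 256 ≡ 256 (mod 1517)
1516 = 1024 + 256 + 128 + 64 + 32 + 8 + 4 in binary powers of 2.
So 5^1516 ≡ 256 · 1513 · 715 · 1117 · 1082 · 756 · 625 ≡ 1513 (mod 1517).
Since 1513 ≠ 1, base 5 is a Fermat witness: 1517 is composite.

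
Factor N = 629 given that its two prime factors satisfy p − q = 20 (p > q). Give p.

Since p = q + 20, we have 629 = q(q + 20), so q² + 20q − 629 = 0.
Discriminant: 20² + 4·629 = 400 + 2516 = 2916; √2916 = 54.
q = (−20 + 54)/2 = 17, and p = q + 20 = 37.
Check: 17 · 37 = 629.

37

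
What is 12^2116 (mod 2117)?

12^1 ≡ 12 (mod 2117)
12^2 ≡ 12^2 = 144 ≡ 144 (mod 2117)
12^4 ≡ 144^2 = 20736 ≡ 1683 (mod 2117)
12^8 ≡ 1683^2 = 2832489 ≡ 2060 (mod 2117)
12^16 ≡ 2060^2 = 4243600 ≡ 1132 (mod 2117)
12^32 ≡ 1132^2 = 1281424 ≡ 639 (mod 2117)
12^64 ≡ 639^2 = 408321 ≡ 1857 (mod 2117)
12^128 ≡ 1857^2 = 3448449 ≡ 1973 (mod 2117)
12^256 ≡ 1973^2 = 3892729 ≡ 1683 (mod 2117)
12^512 ≡ 1683^2 = 2832489 ≡ 2060 (mod 2117)
12^1024 ≡ 2060^2 = 4243600 ≡ 1132 (mod 2117)
12^2048 ≡ 1132^2 = 1281424 ≡ 639 (mod 2117)
2116 = 2048 + 64 + 4 in binary powers of 2.
So 12^2116 ≡ 639 · 1857 · 1683 ≡ 1857 (mod 2117).
Since 1857 ≠ 1, base 12 is a Fermat witness: 2117 is composite.

1857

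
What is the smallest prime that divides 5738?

5738 is even: 2 divides it.

2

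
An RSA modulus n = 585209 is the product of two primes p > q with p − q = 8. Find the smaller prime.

761

Since p = q + 8, we have 585209 = q(q + 8), so q² + 8q − 585209 = 0.
Discriminant: 8² + 4·585209 = 64 + 2340836 = 2340900; √2340900 = 1530.
q = (−8 + 1530)/2 = 761, and p = q + 8 = 769.
Check: 761 · 769 = 585209.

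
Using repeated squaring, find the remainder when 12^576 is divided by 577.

12^1 ≡ 12 (mod 577)
12^2 ≡ 12^2 = 144 ≡ 144 (mod 577)
12^4 ≡ 144^2 = 20736 ≡ 541 (mod 577)
12^8 ≡ 541^2 = 292681 ≡ 142 (mod 577)
12^16 ≡ 142^2 = 20164 ≡ 546 (mod 577)
12^32 ≡ 546^2 = 298116 ≡ 384 (mod 577)
12^64 ≡ 384^2 = 147456 ≡ 321 (mod 577)
12^128 ≡ 321^2 = 103041 ≡ 335 (mod 577)
12^256 ≡ 335^2 = 112225 ≡ 287 (mod 577)
12^512 ≡ 287^2 = 82369 ≡ 435 (mod 577)
576 = 512 + 64 in binary powers of 2.
So 12^576 ≡ 435 · 321 ≡ 1 (mod 577).
Since the result is 1, base 12 gives no evidence that 577 is composite.

1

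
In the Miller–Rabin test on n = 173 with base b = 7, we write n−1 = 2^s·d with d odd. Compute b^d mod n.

173 − 1 = 172 = 2^2 · 43, so d = 43.
7^1 ≡ 7 (mod 173)
7^2 ≡ 7^2 = 49 ≡ 49 (mod 173)
7^4 ≡ 49^2 = 2401 ≡ 152 (mod 173)
7^8 ≡ 152^2 = 23104 ≡ 95 (mod 173)
7^16 ≡ 95^2 = 9025 ≡ 29 (mod 173)
7^32 ≡ 29^2 = 841 ≡ 149 (mod 173)
43 = 32 + 8 + 2 + 1 in binary powers of 2.
So 7^43 ≡ 149 · 95 · 49 · 7 ≡ 93 (mod 173).
Squaring chain: 93 → 172; reaches −1, so base 7 does not prove 173 composite.

93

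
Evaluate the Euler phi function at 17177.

Factor: 17177 = 89 · 193.
φ(17177) = (89−1) · (193−1) = 88 · 192 = 16896.

16896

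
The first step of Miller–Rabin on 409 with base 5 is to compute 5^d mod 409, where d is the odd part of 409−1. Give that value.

1

409 − 1 = 408 = 2^3 · 51, so d = 51.
5^1 ≡ 5 (mod 409)
5^2 ≡ 5^2 = 25 ≡ 25 (mod 409)
5^4 ≡ 25^2 = 625 ≡ 216 (mod 409)
5^8 ≡ 216^2 = 46656 ≡ 30 (mod 409)
5^16 ≡ 30^2 = 900 ≡ 82 (mod 409)
5^32 ≡ 82^2 = 6724 ≡ 180 (mod 409)
51 = 32 + 16 + 2 + 1 in binary powers of 2.
So 5^51 ≡ 180 · 82 · 25 · 5 ≡ 1 (mod 409).
Since 5^d ≡ 1 (mod 409), base 5 does not prove 409 composite.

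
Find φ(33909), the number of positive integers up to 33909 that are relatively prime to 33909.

Factor: 33909 = 3 · 89 · 127.
φ(33909) = (3−1) · (89−1) · (127−1) = 2 · 88 · 126 = 22176.

22176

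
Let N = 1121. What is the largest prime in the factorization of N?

1121 = 19 · 59
59 is prime.
So 1121 = 19 · 59; the largest prime factor is 59.

59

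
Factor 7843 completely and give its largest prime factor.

31

7843 = 11 · 713
713 = 23 · 31
31 is prime.
So 7843 = 11 · 23 · 31; the largest prime factor is 31.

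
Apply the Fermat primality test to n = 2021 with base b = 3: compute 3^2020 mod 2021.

253

3^1 ≡ 3 (mod 2021)
3^2 ≡ 3^2 = 9 ≡ 9 (mod 2021)
3^4 ≡ 9^2 = 81 ≡ 81 (mod 2021)
3^8 ≡ 81^2 = 6561 ≡ 498 (mod 2021)
3^16 ≡ 498^2 = 248004 ≡ 1442 (mod 2021)
3^32 ≡ 1442^2 = 2079364 ≡ 1776 (mod 2021)
3^64 ≡ 1776^2 = 3154176 ≡ 1416 (mod 2021)
3^128 ≡ 1416^2 = 2005056 ≡ 224 (mod 2021)
3^256 ≡ 224^2 = 50176 ≡ 1672 (mod 2021)
3^512 ≡ 1672^2 = 2795584 ≡ 541 (mod 2021)
3^1024 ≡ 541^2 = 292681 ≡ 1657 (mod 2021)
2020 = 1024 + 512 + 256 + 128 + 64 + 32 + 4 in binary powers of 2.
So 3^2020 ≡ 1657 · 541 · 1672 · 224 · 1416 · 1776 · 81 ≡ 253 (mod 2021).
Since 253 ≠ 1, base 3 is a Fermat witness: 2021 is composite.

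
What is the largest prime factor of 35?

7

35 = 5 · 7
7 is prime.
So 35 = 5 · 7; the largest prime factor is 7.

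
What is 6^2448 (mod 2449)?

6^1 ≡ 6 (mod 2449)
6^2 ≡ 6^2 = 36 ≡ 36 (mod 2449)
6^4 ≡ 36^2 = 1296 ≡ 1296 (mod 2449)
6^8 ≡ 1296^2 = 1679616 ≡ 2051 (mod 2449)
6^16 ≡ 2051^2 = 4206601 ≡ 1668 (mod 2449)
6^32 ≡ 1668^2 = 2782224 ≡ 160 (mod 2449)
6^64 ≡ 160^2 = 25600 ≡ 1110 (mod 2449)
6^128 ≡ 1110^2 = 1232100 ≡ 253 (mod 2449)
6^256 ≡ 253^2 = 64009 ≡ 335 (mod 2449)
6^512 ≡ 335^2 = 112225 ≡ 2020 (mod 2449)
6^1024 ≡ 2020^2 = 4080400 ≡ 366 (mod 2449)
6^2048 ≡ 366^2 = 133956 ≡ 1710 (mod 2449)
2448 = 2048 + 256 + 128 + 16 in binary powers of 2.
So 6^2448 ≡ 1710 · 335 · 253 · 1668 ≡ 1365 (mod 2449).
Since 1365 ≠ 1, base 6 is a Fermat witness: 2449 is composite.

1365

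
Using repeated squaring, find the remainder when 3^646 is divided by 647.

3^1 ≡ 3 (mod 647)
3^2 ≡ 3^2 = 9 ≡ 9 (mod 647)
3^4 ≡ 9^2 = 81 ≡ 81 (mod 647)
3^8 ≡ 81^2 = 6561 ≡ 91 (mod 647)
3^16 ≡ 91^2 = 8281 ≡ 517 (mod 647)
3^32 ≡ 517^2 = 267289 ≡ 78 (mod 647)
3^64 ≡ 78^2 = 6084 ≡ 261 (mod 647)
3^128 ≡ 261^2 = 68121 ≡ 186 (mod 647)
3^256 ≡ 186^2 = 34596 ≡ 305 (mod 647)
3^512 ≡ 305^2 = 93025 ≡ 504 (mod 647)
646 = 512 + 128 + 4 + 2 in binary powers of 2.
So 3^646 ≡ 504 · 186 · 81 · 9 ≡ 1 (mod 647).
Since the result is 1, base 3 gives no evidence that 647 is composite.

1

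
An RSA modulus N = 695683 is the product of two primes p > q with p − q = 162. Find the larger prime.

919

Since p = q + 162, we have 695683 = q(q + 162), so q² + 162q − 695683 = 0.
Discriminant: 162² + 4·695683 = 26244 + 2782732 = 2808976; √2808976 = 1676.
q = (−162 + 1676)/2 = 757, and p = q + 162 = 919.
Check: 757 · 919 = 695683.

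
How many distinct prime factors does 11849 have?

11849 = 17^2 · 41
11849 = 17^2 · 41, which has 2 distinct prime factors.

2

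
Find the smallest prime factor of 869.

11

869 is odd.
Digit sum 23, not divisible by 3.
Ends in 9: not divisible by 5.
7: 869 = 7·124 + 1
11: 869 = 11·79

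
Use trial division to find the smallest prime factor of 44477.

44477 is odd.
Digit sum 26, not divisible by 3.
Ends in 7: not divisible by 5.
7: 44477 = 7·6353 + 6
11: 44477 = 11·4043 + 4
13: 44477 = 13·3421 + 4
17: 44477 = 17·2616 + 5
19: 44477 = 19·2340 + 17
23: 44477 = 23·1933 + 18
29: 44477 = 29·1533 + 20
31: 44477 = 31·1434 + 23
37: 44477 = 37·1202 + 3
41: 44477 = 41·1084 + 33
43: 44477 = 43·1034 + 15
47: 44477 = 47·946 + 15
53: 44477 = 53·839 + 10
59: 44477 = 59·753 + 50
61: 44477 = 61·729 + 8
67: 44477 = 67·663 + 56
71: 44477 = 71·626 + 31
73: 44477 = 73·609 + 20
79: 44477 = 79·563

79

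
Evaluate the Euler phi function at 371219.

Factor: 371219 = 43 · 89 · 97.
φ(371219) = (43−1) · (89−1) · (97−1) = 42 · 88 · 96 = 354816.

354816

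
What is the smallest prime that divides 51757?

51757 is odd.
Digit sum 25, not divisible by 3.
Ends in 7: not divisible by 5.
7: 51757 = 7·7393 + 6
11: 51757 = 11·4705 + 2
13: 51757 = 13·3981 + 4
17: 51757 = 17·3044 + 9
19: 51757 = 19·2724 + 1
23: 51757 = 23·2250 + 7
29: 51757 = 29·1784 + 21
31: 51757 = 31·1669 + 18
37: 51757 = 37·1398 + 31
41: 51757 = 41·1262 + 15
43: 51757 = 43·1203 + 28
47: 51757 = 47·1101 + 10
53: 51757 = 53·976 + 29
59: 51757 = 59·877 + 14
61: 51757 = 61·848 + 29
67: 51757 = 67·772 + 33
71: 51757 = 71·728 + 69
73: 51757 = 73·709

73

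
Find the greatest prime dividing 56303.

56303 = 13 · 4331
4331 = 61 · 71
71 is prime.
So 56303 = 13 · 61 · 71; the largest prime factor is 71.

71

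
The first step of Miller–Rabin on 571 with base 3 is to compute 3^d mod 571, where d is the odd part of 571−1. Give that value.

571 − 1 = 570 = 2^1 · 285, so d = 285.
3^1 ≡ 3 (mod 571)
3^2 ≡ 3^2 = 9 ≡ 9 (mod 571)
3^4 ≡ 9^2 = 81 ≡ 81 (mod 571)
3^8 ≡ 81^2 = 6561 ≡ 280 (mod 571)
3^16 ≡ 280^2 = 78400 ≡ 173 (mod 571)
3^32 ≡ 173^2 = 29929 ≡ 237 (mod 571)
3^64 ≡ 237^2 = 56169 ≡ 211 (mod 571)
3^128 ≡ 211^2 = 44521 ≡ 554 (mod 571)
3^256 ≡ 554^2 = 306916 ≡ 289 (mod 571)
285 = 256 + 16 + 8 + 4 + 1 in binary powers of 2.
So 3^285 ≡ 289 · 173 · 280 · 81 · 3 ≡ 570 (mod 571).
Since 3^d ≡ 570 (mod 571), base 3 does not prove 571 composite.

570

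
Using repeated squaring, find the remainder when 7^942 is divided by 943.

156

7^1 ≡ 7 (mod 943)
7^2 ≡ 7^2 = 49 ≡ 49 (mod 943)
7^4 ≡ 49^2 = 2401 ≡ 515 (mod 943)
7^8 ≡ 515^2 = 265225 ≡ 242 (mod 943)
7^16 ≡ 242^2 = 58564 ≡ 98 (mod 943)
7^32 ≡ 98^2 = 9604 ≡ 174 (mod 943)
7^64 ≡ 174^2 = 30276 ≡ 100 (mod 943)
7^128 ≡ 100^2 = 10000 ≡ 570 (mod 943)
7^256 ≡ 570^2 = 324900 ≡ 508 (mod 943)
7^512 ≡ 508^2 = 258064 ≡ 625 (mod 943)
942 = 512 + 256 + 128 + 32 + 8 + 4 + 2 in binary powers of 2.
So 7^942 ≡ 625 · 508 · 570 · 174 · 242 · 515 · 49 ≡ 156 (mod 943).
Since 156 ≠ 1, base 7 is a Fermat witness: 943 is composite.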